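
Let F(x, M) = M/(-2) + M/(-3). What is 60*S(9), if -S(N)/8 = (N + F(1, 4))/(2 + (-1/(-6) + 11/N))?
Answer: -48960/61 ≈ -802.62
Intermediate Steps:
F(x, M) = -5*M/6 (F(x, M) = M*(-1/2) + M*(-1/3) = -M/2 - M/3 = -5*M/6)
S(N) = -8*(-10/3 + N)/(13/6 + 11/N) (S(N) = -8*(N - 5/6*4)/(2 + (-1/(-6) + 11/N)) = -8*(N - 10/3)/(2 + (-1*(-1/6) + 11/N)) = -8*(-10/3 + N)/(2 + (1/6 + 11/N)) = -8*(-10/3 + N)/(13/6 + 11/N))
60*S(9) = 60*(16*9*(10 - 3*9)/(66 + 13*9)) = 60*(16*9*(10 - 27)/(66 + 117)) = 60*(16*9*(-17)/183) = 60*(16*9*(1/183)*(-17)) = 60*(-816/61) = -48960/61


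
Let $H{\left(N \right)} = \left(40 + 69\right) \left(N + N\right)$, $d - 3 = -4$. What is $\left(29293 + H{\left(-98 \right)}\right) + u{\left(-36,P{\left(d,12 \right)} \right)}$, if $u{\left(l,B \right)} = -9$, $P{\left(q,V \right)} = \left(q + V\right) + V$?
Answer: $7920$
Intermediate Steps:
$d = -1$ ($d = 3 - 4 = -1$)
$P{\left(q,V \right)} = q + 2 V$ ($P{\left(q,V \right)} = \left(V + q\right) + V = q + 2 V$)
$H{\left(N \right)} = 218 N$ ($H{\left(N \right)} = 109 \cdot 2 N = 218 N$)
$\left(29293 + H{\left(-98 \right)}\right) + u{\left(-36,P{\left(d,12 \right)} \right)} = \left(29293 + 218 \left(-98\right)\right) - 9 = \left(29293 - 21364\right) - 9 = 7929 - 9 = 7920$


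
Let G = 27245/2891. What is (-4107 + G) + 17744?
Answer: 39451812/2891 ≈ 13646.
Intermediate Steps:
G = 27245/2891 (G = 27245*(1/2891) = 27245/2891 ≈ 9.4241)
(-4107 + G) + 17744 = (-4107 + 27245/2891) + 17744 = -11846092/2891 + 17744 = 39451812/2891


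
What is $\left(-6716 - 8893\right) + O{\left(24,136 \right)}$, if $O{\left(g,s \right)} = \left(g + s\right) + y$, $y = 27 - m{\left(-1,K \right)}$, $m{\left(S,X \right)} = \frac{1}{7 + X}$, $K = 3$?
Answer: $- \frac{154221}{10} \approx -15422.0$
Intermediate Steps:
$y = \frac{269}{10}$ ($y = 27 - \frac{1}{7 + 3} = 27 - \frac{1}{10} = \frac{269}{10} \approx 26.9$)
$O{\left(g,s \right)} = \frac{269}{10} + g + s$ ($O{\left(g,s \right)} = \left(g + s\right) + \frac{269}{10} = \frac{269}{10} + g + s$)
$\left(-6716 - 8893\right) + O{\left(24,136 \right)} = \left(-6716 - 8893\right) + \left(\frac{269}{10} + 24 + 136\right) = \left(-6716 - 8893\right) + \frac{1869}{10} = -15609 + \frac{1869}{10} = - \frac{154221}{10}$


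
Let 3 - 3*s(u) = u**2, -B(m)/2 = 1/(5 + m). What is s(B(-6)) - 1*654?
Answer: -1963/3 ≈ -654.33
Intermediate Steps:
B(m) = -2/(5 + m)
s(u) = 1 - u**2/3
s(B(-6)) - 1*654 = (1 - 4/(5 - 6)**2/3) - 1*654 = (1 - (-2/(-1))**2/3) - 654 = (1 - (-2*(-1))**2/3) - 654 = (1 - 1/3*2**2) - 654 = (1 - 1/3*4) - 654 = (1 - 4/3) - 654 = -1/3 - 654 = -1963/3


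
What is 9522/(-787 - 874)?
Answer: -9522/1661 ≈ -5.7327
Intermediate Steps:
9522/(-787 - 874) = 9522/(-1661) = -1/1661*9522 = -9522/1661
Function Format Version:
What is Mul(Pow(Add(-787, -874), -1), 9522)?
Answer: Rational(-9522, 1661) ≈ -5.7327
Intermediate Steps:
Mul(Pow(Add(-787, -874), -1), 9522) = Mul(Pow(-1661, -1), 9522) = Mul(Rational(-1, 1661), 9522) = Rational(-9522, 1661)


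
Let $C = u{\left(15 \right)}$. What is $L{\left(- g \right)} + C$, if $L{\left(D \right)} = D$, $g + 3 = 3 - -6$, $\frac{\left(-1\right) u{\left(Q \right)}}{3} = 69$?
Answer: $-213$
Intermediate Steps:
$u{\left(Q \right)} = -207$ ($u{\left(Q \right)} = \left(-3\right) 69 = -207$)
$g = 6$ ($g = -3 + \left(3 - -6\right) = -3 + \left(3 + 6\right) = -3 + 9 = 6$)
$C = -207$
$L{\left(- g \right)} + C = \left(-1\right) 6 - 207 = -6 - 207 = -213$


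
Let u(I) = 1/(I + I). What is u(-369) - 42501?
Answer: -31365739/738 ≈ -42501.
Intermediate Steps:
u(I) = 1/(2*I)
u(-369) - 42501 = (½)/(-369) - 42501 = (½)*(-1/369) - 42501 = -1/738 - 42501 = -31365739/738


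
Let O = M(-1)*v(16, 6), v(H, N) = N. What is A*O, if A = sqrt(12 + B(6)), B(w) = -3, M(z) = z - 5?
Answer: -108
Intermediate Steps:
M(z) = -5 + z
O = -36 (O = (-5 - 1)*6 = -6*6 = -36)
A = 3 (A = sqrt(12 - 3) = sqrt(9) = 3)
A*O = 3*(-36) = -108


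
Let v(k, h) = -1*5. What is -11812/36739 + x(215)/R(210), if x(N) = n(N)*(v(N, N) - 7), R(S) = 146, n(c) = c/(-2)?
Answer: 22834379/2681947 ≈ 8.5141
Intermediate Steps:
n(c) = -c/2 (n(c) = c*(-1/2) = -c/2)
v(k, h) = -5
x(N) = 6*N (x(N) = (-N/2)*(-5 - 7) = -N/2*(-12) = 6*N)
-11812/36739 + x(215)/R(210) = -11812/36739 + (6*215)/146 = -11812*1/36739 + 1290*(1/146) = -11812/36739 + 645/73 = 22834379/2681947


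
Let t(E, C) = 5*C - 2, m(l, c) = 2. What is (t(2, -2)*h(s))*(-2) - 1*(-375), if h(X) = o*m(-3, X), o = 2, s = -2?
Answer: 471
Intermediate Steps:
t(E, C) = -2 + 5*C
h(X) = 4 (h(X) = 2*2 = 4)
(t(2, -2)*h(s))*(-2) - 1*(-375) = ((-2 + 5*(-2))*4)*(-2) - 1*(-375) = ((-2 - 10)*4)*(-2) + 375 = -12*4*(-2) + 375 = -48*(-2) + 375 = 96 + 375 = 471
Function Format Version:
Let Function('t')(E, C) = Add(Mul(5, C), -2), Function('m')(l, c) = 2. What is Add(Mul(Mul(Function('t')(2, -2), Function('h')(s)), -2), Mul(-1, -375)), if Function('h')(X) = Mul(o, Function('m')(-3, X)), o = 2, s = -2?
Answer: 471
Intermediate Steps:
Function('t')(E, C) = Add(-2, Mul(5, C))
Function('h')(X) = 4 (Function('h')(X) = Mul(2, 2) = 4)
Add(Mul(Mul(Function('t')(2, -2), Function('h')(s)), -2), Mul(-1, -375)) = Add(Mul(Mul(Add(-2, Mul(5, -2)), 4), -2), Mul(-1, -375)) = Add(Mul(Mul(Add(-2, -10), 4), -2), 375) = Add(Mul(Mul(-12, 4), -2), 375) = Add(Mul(-48, -2), 375) = Add(96, 375) = 471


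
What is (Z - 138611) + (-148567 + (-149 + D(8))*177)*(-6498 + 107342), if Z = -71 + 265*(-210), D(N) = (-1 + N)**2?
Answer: -16767223680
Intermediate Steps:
Z = -55721 (Z = -71 - 55650 = -55721)
(Z - 138611) + (-148567 + (-149 + D(8))*177)*(-6498 + 107342) = (-55721 - 138611) + (-148567 + (-149 + (-1 + 8)**2)*177)*(-6498 + 107342) = -194332 + (-148567 + (-149 + 7**2)*177)*100844 = -194332 + (-148567 + (-149 + 49)*177)*100844 = -194332 + (-148567 - 100*177)*100844 = -194332 + (-148567 - 17700)*100844 = -194332 - 166267*100844 = -194332 - 16767029348 = -16767223680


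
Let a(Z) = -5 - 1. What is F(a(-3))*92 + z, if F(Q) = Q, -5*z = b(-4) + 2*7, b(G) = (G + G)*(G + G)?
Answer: -2838/5 ≈ -567.60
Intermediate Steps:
b(G) = 4*G² (b(G) = (2*G)*(2*G) = 4*G²)
z = -78/5 (z = -(4*(-4)² + 2*7)/5 = -(4*16 + 14)/5 = -(64 + 14)/5 = -⅕*78 = -78/5 ≈ -15.600)
a(Z) = -6
F(a(-3))*92 + z = -6*92 - 78/5 = -552 - 78/5 = -2838/5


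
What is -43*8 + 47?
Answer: -297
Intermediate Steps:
-43*8 + 47 = -344 + 47 = -297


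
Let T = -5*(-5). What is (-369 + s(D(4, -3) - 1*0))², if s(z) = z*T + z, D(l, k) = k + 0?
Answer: 199809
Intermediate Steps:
T = 25
D(l, k) = k
s(z) = 26*z (s(z) = z*25 + z = 25*z + z = 26*z)
(-369 + s(D(4, -3) - 1*0))² = (-369 + 26*(-3 - 1*0))² = (-369 + 26*(-3 + 0))² = (-369 + 26*(-3))² = (-369 - 78)² = (-447)² = 199809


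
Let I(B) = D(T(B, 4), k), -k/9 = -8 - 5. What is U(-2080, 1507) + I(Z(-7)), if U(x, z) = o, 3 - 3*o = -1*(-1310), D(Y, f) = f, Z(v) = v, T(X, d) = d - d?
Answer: -956/3 ≈ -318.67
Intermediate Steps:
T(X, d) = 0
k = 117 (k = -9*(-8 - 5) = -9*(-13) = 117)
I(B) = 117
o = -1307/3 (o = 1 - (-1)*(-1310)/3 = 1 - 1/3*1310 = 1 - 1310/3 = -1307/3 ≈ -435.67)
U(x, z) = -1307/3
U(-2080, 1507) + I(Z(-7)) = -1307/3 + 117 = -956/3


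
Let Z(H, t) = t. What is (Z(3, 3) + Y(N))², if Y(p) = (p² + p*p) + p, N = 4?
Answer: 1521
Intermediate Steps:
Y(p) = p + 2*p² (Y(p) = (p² + p²) + p = 2*p² + p = p + 2*p²)
(Z(3, 3) + Y(N))² = (3 + 4*(1 + 2*4))² = (3 + 4*(1 + 8))² = (3 + 4*9)² = (3 + 36)² = 39² = 1521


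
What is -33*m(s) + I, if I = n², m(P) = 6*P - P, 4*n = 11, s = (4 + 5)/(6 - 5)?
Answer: -23639/16 ≈ -1477.4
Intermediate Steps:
s = 9 (s = 9/1 = 9*1 = 9)
n = 11/4 (n = (¼)*11 = 11/4 ≈ 2.7500)
m(P) = 5*P
I = 121/16 (I = (11/4)² = 121/16 ≈ 7.5625)
-33*m(s) + I = -165*9 + 121/16 = -33*45 + 121/16 = -1485 + 121/16 = -23639/16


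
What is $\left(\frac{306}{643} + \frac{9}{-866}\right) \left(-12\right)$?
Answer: $- \frac{1555254}{278419} \approx -5.586$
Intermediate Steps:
$\left(\frac{306}{643} + \frac{9}{-866}\right) \left(-12\right) = \left(306 \cdot \frac{1}{643} + 9 \left(- \frac{1}{866}\right)\right) \left(-12\right) = \left(\frac{306}{643} - \frac{9}{866}\right) \left(-12\right) = \frac{259209}{556838} \left(-12\right) = - \frac{1555254}{278419}$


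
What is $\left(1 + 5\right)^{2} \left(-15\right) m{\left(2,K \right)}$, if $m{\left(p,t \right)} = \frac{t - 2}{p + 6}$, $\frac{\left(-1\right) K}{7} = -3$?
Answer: $- \frac{2565}{2} \approx -1282.5$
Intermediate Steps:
$K = 21$ ($K = \left(-7\right) \left(-3\right) = 21$)
$m{\left(p,t \right)} = \frac{-2 + t}{6 + p}$
$\left(1 + 5\right)^{2} \left(-15\right) m{\left(2,K \right)} = \left(1 + 5\right)^{2} \left(-15\right) \frac{-2 + 21}{6 + 2} = 6^{2} \left(-15\right) \frac{1}{8} \cdot 19 = 36 \left(-15\right) \frac{1}{8} \cdot 19 = \left(-540\right) \frac{19}{8} = - \frac{2565}{2}$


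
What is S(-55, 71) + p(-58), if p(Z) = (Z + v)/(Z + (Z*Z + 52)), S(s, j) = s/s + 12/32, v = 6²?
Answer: 18381/13432 ≈ 1.3684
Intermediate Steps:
v = 36
S(s, j) = 11/8 (S(s, j) = 1 + 12*(1/32) = 1 + 3/8 = 11/8)
p(Z) = (36 + Z)/(52 + Z + Z²) (p(Z) = (Z + 36)/(Z + (Z*Z + 52)) = (36 + Z)/(Z + (Z² + 52)) = (36 + Z)/(Z + (52 + Z²)) = (36 + Z)/(52 + Z + Z²))
S(-55, 71) + p(-58) = 11/8 + (36 - 58)/(52 - 58 + (-58)²) = 11/8 - 22/(52 - 58 + 3364) = 11/8 - 22/3358 = 11/8 + (1/3358)*(-22) = 11/8 - 11/1679 = 18381/13432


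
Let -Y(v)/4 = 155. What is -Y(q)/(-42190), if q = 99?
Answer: -62/4219 ≈ -0.014695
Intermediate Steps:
Y(v) = -620 (Y(v) = -4*155 = -620)
-Y(q)/(-42190) = -(-620)/(-42190) = -(-620)*(-1)/42190 = -1*62/4219 = -62/4219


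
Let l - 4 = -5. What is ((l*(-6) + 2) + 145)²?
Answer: 23409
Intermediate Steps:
l = -1 (l = 4 - 5 = -1)
((l*(-6) + 2) + 145)² = ((-1*(-6) + 2) + 145)² = ((6 + 2) + 145)² = (8 + 145)² = 153² = 23409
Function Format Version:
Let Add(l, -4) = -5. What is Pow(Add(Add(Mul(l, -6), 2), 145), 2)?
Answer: 23409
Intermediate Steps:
l = -1 (l = Add(4, -5) = -1)
Pow(Add(Add(Mul(l, -6), 2), 145), 2) = Pow(Add(Add(Mul(-1, -6), 2), 145), 2) = Pow(Add(Add(6, 2), 145), 2) = Pow(Add(8, 145), 2) = Pow(153, 2) = 23409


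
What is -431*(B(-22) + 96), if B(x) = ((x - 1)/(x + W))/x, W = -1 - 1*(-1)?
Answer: -20016071/484 ≈ -41356.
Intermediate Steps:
W = 0 (W = -1 + 1 = 0)
B(x) = (-1 + x)/x² (B(x) = ((x - 1)/(x + 0))/x = ((-1 + x)/x)/x = (-1 + x)/x²)
-431*(B(-22) + 96) = -431*((-1 - 22)/(-22)² + 96) = -431*((1/484)*(-23) + 96) = -431*(-23/484 + 96) = -431*46441/484 = -20016071/484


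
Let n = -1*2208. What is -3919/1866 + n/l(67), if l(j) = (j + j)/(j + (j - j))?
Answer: -2063983/1866 ≈ -1106.1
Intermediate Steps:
n = -2208
l(j) = 2 (l(j) = (2*j)/(j + 0) = (2*j)/j = 2)
-3919/1866 + n/l(67) = -3919/1866 - 2208/2 = -3919*1/1866 - 2208*½ = -3919/1866 - 1104 = -2063983/1866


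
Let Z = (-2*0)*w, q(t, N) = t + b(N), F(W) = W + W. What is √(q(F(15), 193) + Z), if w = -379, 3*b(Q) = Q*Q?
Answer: √112017/3 ≈ 111.56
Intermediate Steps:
b(Q) = Q²/3 (b(Q) = (Q*Q)/3 = Q²/3)
F(W) = 2*W
q(t, N) = t + N²/3
Z = 0 (Z = -2*0*(-379) = 0*(-379) = 0)
√(q(F(15), 193) + Z) = √((2*15 + (⅓)*193²) + 0) = √((30 + (⅓)*37249) + 0) = √((30 + 37249/3) + 0) = √(37339/3 + 0) = √(37339/3) = √112017/3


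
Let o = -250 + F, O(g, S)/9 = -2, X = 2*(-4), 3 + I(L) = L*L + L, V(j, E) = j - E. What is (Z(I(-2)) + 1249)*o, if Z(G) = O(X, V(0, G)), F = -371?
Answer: -764451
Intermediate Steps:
I(L) = -3 + L + L**2 (I(L) = -3 + (L*L + L) = -3 + (L**2 + L) = -3 + (L + L**2) = -3 + L + L**2)
X = -8
O(g, S) = -18 (O(g, S) = 9*(-2) = -18)
Z(G) = -18
o = -621 (o = -250 - 371 = -621)
(Z(I(-2)) + 1249)*o = (-18 + 1249)*(-621) = 1231*(-621) = -764451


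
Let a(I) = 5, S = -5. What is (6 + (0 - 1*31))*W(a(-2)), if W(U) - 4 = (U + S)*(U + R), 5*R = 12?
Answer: -100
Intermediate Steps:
R = 12/5 (R = (⅕)*12 = 12/5 ≈ 2.4000)
W(U) = 4 + (-5 + U)*(12/5 + U) (W(U) = 4 + (U - 5)*(U + 12/5) = 4 + (-5 + U)*(12/5 + U))
(6 + (0 - 1*31))*W(a(-2)) = (6 + (0 - 1*31))*(-8 + 5² - 13/5*5) = (6 + (0 - 31))*(-8 + 25 - 13) = (6 - 31)*4 = -25*4 = -100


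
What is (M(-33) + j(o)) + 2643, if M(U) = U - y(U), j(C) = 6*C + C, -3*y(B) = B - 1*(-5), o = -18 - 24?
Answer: 6920/3 ≈ 2306.7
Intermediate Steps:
o = -42
y(B) = -5/3 - B/3 (y(B) = -(B - 1*(-5))/3 = -(B + 5)/3 = -(5 + B)/3 = -5/3 - B/3)
j(C) = 7*C
M(U) = 5/3 + 4*U/3 (M(U) = U - (-5/3 - U/3) = U + (5/3 + U/3) = 5/3 + 4*U/3)
(M(-33) + j(o)) + 2643 = ((5/3 + (4/3)*(-33)) + 7*(-42)) + 2643 = ((5/3 - 44) - 294) + 2643 = (-127/3 - 294) + 2643 = -1009/3 + 2643 = 6920/3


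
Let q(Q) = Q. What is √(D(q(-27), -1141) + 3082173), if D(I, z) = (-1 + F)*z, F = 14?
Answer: 2*√766835 ≈ 1751.4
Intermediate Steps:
D(I, z) = 13*z (D(I, z) = (-1 + 14)*z = 13*z)
√(D(q(-27), -1141) + 3082173) = √(13*(-1141) + 3082173) = √(-14833 + 3082173) = √3067340 = 2*√766835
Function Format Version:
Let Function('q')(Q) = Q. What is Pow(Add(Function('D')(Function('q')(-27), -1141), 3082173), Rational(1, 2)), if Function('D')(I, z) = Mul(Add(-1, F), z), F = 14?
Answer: Mul(2, Pow(766835, Rational(1, 2))) ≈ 1751.4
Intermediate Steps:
Function('D')(I, z) = Mul(13, z) (Function('D')(I, z) = Mul(Add(-1, 14), z) = Mul(13, z))
Pow(Add(Function('D')(Function('q')(-27), -1141), 3082173), Rational(1, 2)) = Pow(Add(Mul(13, -1141), 3082173), Rational(1, 2)) = Pow(Add(-14833, 3082173), Rational(1, 2)) = Pow(3067340, Rational(1, 2)) = Mul(2, Pow(766835, Rational(1, 2)))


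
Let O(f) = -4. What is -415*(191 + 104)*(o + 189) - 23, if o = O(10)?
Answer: -22648648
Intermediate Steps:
o = -4
-415*(191 + 104)*(o + 189) - 23 = -415*(191 + 104)*(-4 + 189) - 23 = -122425*185 - 23 = -415*54575 - 23 = -22648625 - 23 = -22648648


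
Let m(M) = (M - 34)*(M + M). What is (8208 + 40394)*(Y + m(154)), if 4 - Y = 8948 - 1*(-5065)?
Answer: 1115464502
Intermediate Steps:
Y = -14009 (Y = 4 - (8948 - 1*(-5065)) = 4 - (8948 + 5065) = 4 - 1*14013 = 4 - 14013 = -14009)
m(M) = 2*M*(-34 + M) (m(M) = (-34 + M)*(2*M) = 2*M*(-34 + M))
(8208 + 40394)*(Y + m(154)) = (8208 + 40394)*(-14009 + 2*154*(-34 + 154)) = 48602*(-14009 + 2*154*120) = 48602*(-14009 + 36960) = 48602*22951 = 1115464502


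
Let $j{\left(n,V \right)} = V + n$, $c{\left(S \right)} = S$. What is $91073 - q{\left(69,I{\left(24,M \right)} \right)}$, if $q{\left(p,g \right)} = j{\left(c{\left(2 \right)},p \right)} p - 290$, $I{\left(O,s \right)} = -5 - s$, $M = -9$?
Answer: $86464$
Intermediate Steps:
$q{\left(p,g \right)} = -290 + p \left(2 + p\right)$ ($q{\left(p,g \right)} = \left(p + 2\right) p - 290 = \left(2 + p\right) p - 290 = p \left(2 + p\right) - 290 = -290 + p \left(2 + p\right)$)
$91073 - q{\left(69,I{\left(24,M \right)} \right)} = 91073 - \left(-290 + 69 \left(2 + 69\right)\right) = 91073 - \left(-290 + 69 \cdot 71\right) = 91073 - \left(-290 + 4899\right) = 91073 - 4609 = 86464$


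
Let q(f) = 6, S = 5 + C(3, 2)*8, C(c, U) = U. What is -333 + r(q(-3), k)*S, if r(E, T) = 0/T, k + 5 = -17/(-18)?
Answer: -333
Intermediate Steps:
k = -73/18 (k = -5 - 17/(-18) = -5 - 17*(-1/18) = -5 + 17/18 = -73/18 ≈ -4.0556)
S = 21 (S = 5 + 2*8 = 5 + 16 = 21)
r(E, T) = 0
-333 + r(q(-3), k)*S = -333 + 0*21 = -333 + 0 = -333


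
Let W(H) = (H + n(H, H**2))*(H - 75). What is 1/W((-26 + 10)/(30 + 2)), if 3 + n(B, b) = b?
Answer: 8/1963 ≈ 0.0040754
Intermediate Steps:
n(B, b) = -3 + b
W(H) = (-75 + H)*(-3 + H + H**2) (W(H) = (H + (-3 + H**2))*(H - 75) = (-3 + H + H**2)*(-75 + H) = (-75 + H)*(-3 + H + H**2))
1/W((-26 + 10)/(30 + 2)) = 1/(225 + ((-26 + 10)/(30 + 2))**3 - 78*(-26 + 10)/(30 + 2) - 74*(-26 + 10)**2/(30 + 2)**2) = 1/(225 + (-16/32)**3 - (-1248)/32 - 74*(-16/32)**2) = 1/(225 + (-16*1/32)**3 - (-1248)/32 - 74*(-16*1/32)**2) = 1/(225 + (-1/2)**3 - 78*(-1/2) - 74*(-1/2)**2) = 1/(225 - 1/8 + 39 - 74*1/4) = 1/(225 - 1/8 + 39 - 37/2) = 1/(1963/8) = 8/1963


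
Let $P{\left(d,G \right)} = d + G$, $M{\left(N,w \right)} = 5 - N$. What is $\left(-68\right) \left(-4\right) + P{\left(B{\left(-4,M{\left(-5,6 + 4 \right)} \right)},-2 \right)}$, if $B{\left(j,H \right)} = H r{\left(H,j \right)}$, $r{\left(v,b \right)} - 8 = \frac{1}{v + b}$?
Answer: $\frac{1055}{3} \approx 351.67$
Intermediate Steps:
$r{\left(v,b \right)} = 8 + \frac{1}{b + v}$ ($r{\left(v,b \right)} = 8 + \frac{1}{v + b} = 8 + \frac{1}{b + v}$)
$B{\left(j,H \right)} = \frac{H \left(1 + 8 H + 8 j\right)}{H + j}$ ($B{\left(j,H \right)} = H \frac{1 + 8 j + 8 H}{j + H} = H \frac{1 + 8 H + 8 j}{H + j} = \frac{H \left(1 + 8 H + 8 j\right)}{H + j}$)
$P{\left(d,G \right)} = G + d$
$\left(-68\right) \left(-4\right) + P{\left(B{\left(-4,M{\left(-5,6 + 4 \right)} \right)},-2 \right)} = \left(-68\right) \left(-4\right) - \left(2 - \frac{\left(5 - -5\right) \left(1 + 8 \left(5 - -5\right) + 8 \left(-4\right)\right)}{\left(5 - -5\right) - 4}\right) = 272 - \left(2 - \frac{\left(5 + 5\right) \left(1 + 8 \left(5 + 5\right) - 32\right)}{\left(5 + 5\right) - 4}\right) = 272 - \left(2 - \frac{10 \left(1 + 8 \cdot 10 - 32\right)}{10 - 4}\right) = 272 - \left(2 - \frac{10 \left(1 + 80 - 32\right)}{6}\right) = 272 - \left(2 - \frac{245}{3}\right) = 272 + \left(-2 + \frac{245}{3}\right) = 272 + \frac{239}{3} = \frac{1055}{3}$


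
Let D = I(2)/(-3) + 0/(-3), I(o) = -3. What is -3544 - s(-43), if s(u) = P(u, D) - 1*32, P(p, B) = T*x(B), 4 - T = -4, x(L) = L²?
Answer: -3520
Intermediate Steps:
T = 8 (T = 4 - 1*(-4) = 4 + 4 = 8)
D = 1 (D = -3/(-3) + 0/(-3) = -3*(-⅓) + 0*(-⅓) = 1 + 0 = 1)
P(p, B) = 8*B²
s(u) = -24 (s(u) = 8*1² - 1*32 = 8*1 - 32 = 8 - 32 = -24)
-3544 - s(-43) = -3544 - 1*(-24) = -3544 + 24 = -3520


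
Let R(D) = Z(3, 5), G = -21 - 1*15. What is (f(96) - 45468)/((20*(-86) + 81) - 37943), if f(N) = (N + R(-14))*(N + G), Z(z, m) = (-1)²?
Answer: 6608/6597 ≈ 1.0017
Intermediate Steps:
G = -36 (G = -21 - 15 = -36)
Z(z, m) = 1
R(D) = 1
f(N) = (1 + N)*(-36 + N) (f(N) = (N + 1)*(N - 36) = (1 + N)*(-36 + N))
(f(96) - 45468)/((20*(-86) + 81) - 37943) = ((-36 + 96² - 35*96) - 45468)/((20*(-86) + 81) - 37943) = ((-36 + 9216 - 3360) - 45468)/((-1720 + 81) - 37943) = (5820 - 45468)/(-1639 - 37943) = -39648/(-39582) = -39648*(-1/39582) = 6608/6597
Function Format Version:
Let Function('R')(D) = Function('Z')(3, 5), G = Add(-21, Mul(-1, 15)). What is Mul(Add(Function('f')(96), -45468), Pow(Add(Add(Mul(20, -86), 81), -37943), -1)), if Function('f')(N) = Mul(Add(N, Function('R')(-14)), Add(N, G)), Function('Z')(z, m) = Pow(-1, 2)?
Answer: Rational(6608, 6597) ≈ 1.0017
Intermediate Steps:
G = -36 (G = Add(-21, -15) = -36)
Function('Z')(z, m) = 1
Function('R')(D) = 1
Function('f')(N) = Mul(Add(1, N), Add(-36, N)) (Function('f')(N) = Mul(Add(N, 1), Add(N, -36)) = Mul(Add(1, N), Add(-36, N)))
Mul(Add(Function('f')(96), -45468), Pow(Add(Add(Mul(20, -86), 81), -37943), -1)) = Mul(Add(Add(-36, Pow(96, 2), Mul(-35, 96)), -45468), Pow(Add(Add(Mul(20, -86), 81), -37943), -1)) = Mul(Add(Add(-36, 9216, -3360), -45468), Pow(Add(Add(-1720, 81), -37943), -1)) = Mul(Add(5820, -45468), Pow(Add(-1639, -37943), -1)) = Mul(-39648, Pow(-39582, -1)) = Mul(-39648, Rational(-1, 39582)) = Rational(6608, 6597)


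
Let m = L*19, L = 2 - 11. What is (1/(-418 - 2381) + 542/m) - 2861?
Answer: -152319422/53181 ≈ -2864.2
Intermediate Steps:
L = -9
m = -171 (m = -9*19 = -171)
(1/(-418 - 2381) + 542/m) - 2861 = (1/(-418 - 2381) + 542/(-171)) - 2861 = (1/(-2799) + 542*(-1/171)) - 2861 = (-1/2799 - 542/171) - 2861 = -168581/53181 - 2861 = -152319422/53181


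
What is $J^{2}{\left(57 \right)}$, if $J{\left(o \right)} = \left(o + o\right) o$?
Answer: $42224004$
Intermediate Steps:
$J{\left(o \right)} = 2 o^{2}$ ($J{\left(o \right)} = 2 o o = 2 o^{2}$)
$J^{2}{\left(57 \right)} = \left(2 \cdot 57^{2}\right)^{2} = \left(2 \cdot 3249\right)^{2} = 6498^{2} = 42224004$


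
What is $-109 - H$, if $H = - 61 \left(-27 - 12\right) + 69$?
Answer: $-2557$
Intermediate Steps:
$H = 2448$ ($H = - 61 \left(-27 - 12\right) + 69 = \left(-61\right) \left(-39\right) + 69 = 2379 + 69 = 2448$)
$-109 - H = -109 - 2448 = -2557$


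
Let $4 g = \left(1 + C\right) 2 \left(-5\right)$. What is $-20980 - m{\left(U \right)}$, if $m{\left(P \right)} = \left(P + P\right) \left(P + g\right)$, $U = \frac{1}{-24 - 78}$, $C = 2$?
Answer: $- \frac{54569363}{2601} \approx -20980.0$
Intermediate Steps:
$g = - \frac{15}{2}$ ($g = \frac{\left(1 + 2\right) 2 \left(-5\right)}{4} = \frac{3 \left(-10\right)}{4} = \frac{1}{4} \left(-30\right) = - \frac{15}{2} \approx -7.5$)
$U = - \frac{1}{102}$ ($U = \frac{1}{-102} = - \frac{1}{102} \approx -0.0098039$)
$m{\left(P \right)} = 2 P \left(- \frac{15}{2} + P\right)$ ($m{\left(P \right)} = \left(P + P\right) \left(P - \frac{15}{2}\right) = 2 P \left(- \frac{15}{2} + P\right)$)
$-20980 - m{\left(U \right)} = -20980 - - \frac{-15 + 2 \left(- \frac{1}{102}\right)}{102} = -20980 - - \frac{-15 - \frac{1}{51}}{102} = -20980 - \left(- \frac{1}{102}\right) \left(- \frac{766}{51}\right) = -20980 - \frac{383}{2601} = - \frac{54569363}{2601}$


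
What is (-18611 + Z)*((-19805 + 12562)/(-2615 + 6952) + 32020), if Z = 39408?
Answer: 2887944147109/4337 ≈ 6.6588e+8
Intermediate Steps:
(-18611 + Z)*((-19805 + 12562)/(-2615 + 6952) + 32020) = (-18611 + 39408)*((-19805 + 12562)/(-2615 + 6952) + 32020) = 20797*(-7243/4337 + 32020) = 20797*(138863497/4337) = 2887944147109/4337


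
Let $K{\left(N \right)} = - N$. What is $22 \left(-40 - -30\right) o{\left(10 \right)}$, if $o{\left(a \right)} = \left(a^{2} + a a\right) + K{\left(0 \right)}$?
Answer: $-44000$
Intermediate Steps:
$o{\left(a \right)} = 2 a^{2}$ ($o{\left(a \right)} = \left(a^{2} + a a\right) - 0 = \left(a^{2} + a^{2}\right) + 0 = 2 a^{2} + 0 = 2 a^{2}$)
$22 \left(-40 - -30\right) o{\left(10 \right)} = 22 \left(-40 - -30\right) 2 \cdot 10^{2} = 22 \left(-40 + 30\right) 2 \cdot 100 = 22 \left(-10\right) 200 = \left(-220\right) 200 = -44000$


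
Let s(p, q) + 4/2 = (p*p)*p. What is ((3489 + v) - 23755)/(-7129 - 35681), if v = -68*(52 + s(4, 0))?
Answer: 14009/21405 ≈ 0.65447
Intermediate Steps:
s(p, q) = -2 + p³ (s(p, q) = -2 + (p*p)*p = -2 + p²*p = -2 + p³)
v = -7752 (v = -68*(52 + (-2 + 4³)) = -68*(52 + (-2 + 64)) = -68*(52 + 62) = -68*114 = -7752)
((3489 + v) - 23755)/(-7129 - 35681) = ((3489 - 7752) - 23755)/(-7129 - 35681) = (-4263 - 23755)/(-42810) = -28018*(-1/42810) = 14009/21405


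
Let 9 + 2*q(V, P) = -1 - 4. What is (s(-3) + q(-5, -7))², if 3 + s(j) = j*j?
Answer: 1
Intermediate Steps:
s(j) = -3 + j² (s(j) = -3 + j*j = -3 + j²)
q(V, P) = -7 (q(V, P) = -9/2 + (-1 - 4)/2 = -9/2 + (½)*(-5) = -9/2 - 5/2 = -7)
(s(-3) + q(-5, -7))² = ((-3 + (-3)²) - 7)² = ((-3 + 9) - 7)² = (6 - 7)² = (-1)² = 1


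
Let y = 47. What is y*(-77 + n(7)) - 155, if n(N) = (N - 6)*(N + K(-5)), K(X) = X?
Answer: -3680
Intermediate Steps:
n(N) = (-6 + N)*(-5 + N) (n(N) = (N - 6)*(N - 5) = (-6 + N)*(-5 + N))
y*(-77 + n(7)) - 155 = 47*(-77 + (30 + 7**2 - 11*7)) - 155 = 47*(-77 + (30 + 49 - 77)) - 155 = 47*(-77 + 2) - 155 = 47*(-75) - 155 = -3525 - 155 = -3680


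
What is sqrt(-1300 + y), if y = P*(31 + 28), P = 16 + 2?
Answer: I*sqrt(238) ≈ 15.427*I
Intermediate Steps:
P = 18
y = 1062 (y = 18*(31 + 28) = 18*59 = 1062)
sqrt(-1300 + y) = sqrt(-1300 + 1062) = sqrt(-238) = I*sqrt(238)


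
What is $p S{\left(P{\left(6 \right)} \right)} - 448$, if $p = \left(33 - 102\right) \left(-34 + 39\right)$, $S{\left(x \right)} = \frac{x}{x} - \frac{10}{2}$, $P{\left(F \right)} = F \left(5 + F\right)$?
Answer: $932$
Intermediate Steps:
$S{\left(x \right)} = -4$ ($S{\left(x \right)} = 1 - 5 = -4$)
$p = -345$ ($p = \left(-69\right) 5 = -345$)
$p S{\left(P{\left(6 \right)} \right)} - 448 = \left(-345\right) \left(-4\right) - 448 = 1380 - 448 = 932$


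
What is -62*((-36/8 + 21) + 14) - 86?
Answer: -1977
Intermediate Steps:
-62*((-36/8 + 21) + 14) - 86 = -62*((-36*⅛ + 21) + 14) - 86 = -62*((-9/2 + 21) + 14) - 86 = -62*(33/2 + 14) - 86 = -62*61/2 - 86 = -1891 - 86 = -1977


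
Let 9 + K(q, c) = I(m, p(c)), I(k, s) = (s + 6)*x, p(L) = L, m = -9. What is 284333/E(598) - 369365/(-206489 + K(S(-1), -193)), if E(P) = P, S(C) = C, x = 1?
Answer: 11797649275/24719526 ≈ 477.26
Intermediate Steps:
I(k, s) = 6 + s (I(k, s) = (s + 6)*1 = (6 + s)*1 = 6 + s)
K(q, c) = -3 + c (K(q, c) = -9 + (6 + c) = -3 + c)
284333/E(598) - 369365/(-206489 + K(S(-1), -193)) = 284333/598 - 369365/(-206489 + (-3 - 193)) = 284333*(1/598) - 369365/(-206489 - 196) = 284333/598 - 369365/(-206685) = 284333/598 - 369365*(-1/206685) = 284333/598 + 73873/41337 = 11797649275/24719526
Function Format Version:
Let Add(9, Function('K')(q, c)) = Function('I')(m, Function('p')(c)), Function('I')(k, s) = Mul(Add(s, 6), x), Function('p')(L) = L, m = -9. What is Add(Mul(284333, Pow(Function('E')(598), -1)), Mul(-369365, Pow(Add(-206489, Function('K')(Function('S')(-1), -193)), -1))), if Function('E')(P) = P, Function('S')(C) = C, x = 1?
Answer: Rational(11797649275, 24719526) ≈ 477.26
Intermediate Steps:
Function('I')(k, s) = Add(6, s) (Function('I')(k, s) = Mul(Add(s, 6), 1) = Mul(Add(6, s), 1) = Add(6, s))
Function('K')(q, c) = Add(-3, c) (Function('K')(q, c) = Add(-9, Add(6, c)) = Add(-3, c))
Add(Mul(284333, Pow(Function('E')(598), -1)), Mul(-369365, Pow(Add(-206489, Function('K')(Function('S')(-1), -193)), -1))) = Add(Mul(284333, Pow(598, -1)), Mul(-369365, Pow(Add(-206489, Add(-3, -193)), -1))) = Add(Mul(284333, Rational(1, 598)), Mul(-369365, Pow(Add(-206489, -196), -1))) = Add(Rational(284333, 598), Mul(-369365, Pow(-206685, -1))) = Add(Rational(284333, 598), Mul(-369365, Rational(-1, 206685))) = Add(Rational(284333, 598), Rational(73873, 41337)) = Rational(11797649275, 24719526)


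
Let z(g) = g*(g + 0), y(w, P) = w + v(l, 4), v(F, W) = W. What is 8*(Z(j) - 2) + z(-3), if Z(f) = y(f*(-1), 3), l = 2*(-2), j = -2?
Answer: 41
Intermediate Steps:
l = -4
y(w, P) = 4 + w (y(w, P) = w + 4 = 4 + w)
Z(f) = 4 - f (Z(f) = 4 + f*(-1) = 4 - f)
z(g) = g² (z(g) = g*g = g²)
8*(Z(j) - 2) + z(-3) = 8*((4 - 1*(-2)) - 2) + (-3)² = 8*((4 + 2) - 2) + 9 = 8*(6 - 2) + 9 = 8*4 + 9 = 32 + 9 = 41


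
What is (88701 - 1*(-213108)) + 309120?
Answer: 610929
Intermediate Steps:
(88701 - 1*(-213108)) + 309120 = (88701 + 213108) + 309120 = 301809 + 309120 = 610929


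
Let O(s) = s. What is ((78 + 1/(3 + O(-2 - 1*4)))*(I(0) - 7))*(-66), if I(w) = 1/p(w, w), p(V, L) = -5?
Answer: 184536/5 ≈ 36907.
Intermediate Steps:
I(w) = -1/5 (I(w) = 1/(-5) = -1/5)
((78 + 1/(3 + O(-2 - 1*4)))*(I(0) - 7))*(-66) = ((78 + 1/(3 + (-2 - 1*4)))*(-1/5 - 7))*(-66) = ((78 + 1/(3 + (-2 - 4)))*(-36/5))*(-66) = ((78 + 1/(3 - 6))*(-36/5))*(-66) = ((78 + 1/(-3))*(-36/5))*(-66) = ((78 - 1/3)*(-36/5))*(-66) = ((233/3)*(-36/5))*(-66) = -2796/5*(-66) = 184536/5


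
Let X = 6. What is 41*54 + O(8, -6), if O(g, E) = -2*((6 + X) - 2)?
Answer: 2194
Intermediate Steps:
O(g, E) = -20 (O(g, E) = -2*((6 + 6) - 2) = -2*(12 - 2) = -2*10 = -20)
41*54 + O(8, -6) = 41*54 - 20 = 2214 - 20 = 2194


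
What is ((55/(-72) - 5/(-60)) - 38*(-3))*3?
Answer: 8159/24 ≈ 339.96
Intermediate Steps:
((55/(-72) - 5/(-60)) - 38*(-3))*3 = ((55*(-1/72) - 5*(-1/60)) + 114)*3 = ((-55/72 + 1/12) + 114)*3 = (-49/72 + 114)*3 = (8159/72)*3 = 8159/24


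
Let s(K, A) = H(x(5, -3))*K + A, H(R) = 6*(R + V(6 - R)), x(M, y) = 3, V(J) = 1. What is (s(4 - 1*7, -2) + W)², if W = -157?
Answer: 53361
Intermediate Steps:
H(R) = 6 + 6*R (H(R) = 6*(R + 1) = 6*(1 + R) = 6 + 6*R)
s(K, A) = A + 24*K (s(K, A) = (6 + 6*3)*K + A = (6 + 18)*K + A = 24*K + A = A + 24*K)
(s(4 - 1*7, -2) + W)² = ((-2 + 24*(4 - 1*7)) - 157)² = ((-2 + 24*(4 - 7)) - 157)² = ((-2 + 24*(-3)) - 157)² = ((-2 - 72) - 157)² = (-74 - 157)² = (-231)² = 53361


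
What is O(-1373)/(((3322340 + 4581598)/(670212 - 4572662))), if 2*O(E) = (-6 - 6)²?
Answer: -46829400/1317323 ≈ -35.549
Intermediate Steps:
O(E) = 72 (O(E) = (-6 - 6)²/2 = (½)*(-12)² = (½)*144 = 72)
O(-1373)/(((3322340 + 4581598)/(670212 - 4572662))) = 72/(((3322340 + 4581598)/(670212 - 4572662))) = 72/((7903938/(-3902450))) = 72/((7903938*(-1/3902450))) = 72/(-3951969/1951225) = 72*(-1951225/3951969) = -46829400/1317323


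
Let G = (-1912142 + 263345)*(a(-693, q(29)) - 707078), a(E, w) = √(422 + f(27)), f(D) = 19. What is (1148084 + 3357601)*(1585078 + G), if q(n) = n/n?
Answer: 5252705249615207295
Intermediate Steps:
q(n) = 1
a(E, w) = 21 (a(E, w) = √(422 + 19) = √441 = 21)
G = 1165793460429 (G = (-1912142 + 263345)*(21 - 707078) = -1648797*(-707057) = 1165793460429)
(1148084 + 3357601)*(1585078 + G) = (1148084 + 3357601)*(1585078 + 1165793460429) = 4505685*1165795045507 = 5252705249615207295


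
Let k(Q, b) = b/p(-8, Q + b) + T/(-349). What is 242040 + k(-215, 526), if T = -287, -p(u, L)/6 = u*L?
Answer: 630500943395/2604936 ≈ 2.4204e+5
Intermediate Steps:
p(u, L) = -6*L*u (p(u, L) = -6*u*L = -6*L*u)
k(Q, b) = 287/349 + b/(48*Q + 48*b) (k(Q, b) = b/((-6*(Q + b)*(-8))) - 287/(-349) = b/(48*Q + 48*b) - 287*(-1/349) = b/(48*Q + 48*b) + 287/349 = 287/349 + b/(48*Q + 48*b))
242040 + k(-215, 526) = 242040 + (13776*(-215) + 14125*526)/(16752*(-215 + 526)) = 242040 + (1/16752)*(-2961840 + 7429750)/311 = 242040 + (1/16752)*(1/311)*4467910 = 242040 + 2233955/2604936 = 630500943395/2604936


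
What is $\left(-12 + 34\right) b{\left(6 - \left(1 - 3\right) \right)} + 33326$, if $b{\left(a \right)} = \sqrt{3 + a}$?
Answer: $33326 + 22 \sqrt{11} \approx 33399.0$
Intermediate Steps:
$\left(-12 + 34\right) b{\left(6 - \left(1 - 3\right) \right)} + 33326 = \left(-12 + 34\right) \sqrt{3 + \left(6 - \left(1 - 3\right)\right)} + 33326 = 22 \sqrt{3 + \left(6 - -2\right)} + 33326 = 22 \sqrt{3 + \left(6 + 2\right)} + 33326 = 22 \sqrt{3 + 8} + 33326 = 22 \sqrt{11} + 33326 = 33326 + 22 \sqrt{11}$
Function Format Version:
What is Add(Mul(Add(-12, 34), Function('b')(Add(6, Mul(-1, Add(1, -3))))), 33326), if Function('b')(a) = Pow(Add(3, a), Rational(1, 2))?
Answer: Add(33326, Mul(22, Pow(11, Rational(1, 2)))) ≈ 33399.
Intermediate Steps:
Add(Mul(Add(-12, 34), Function('b')(Add(6, Mul(-1, Add(1, -3))))), 33326) = Add(Mul(Add(-12, 34), Pow(Add(3, Add(6, Mul(-1, Add(1, -3)))), Rational(1, 2))), 33326) = Add(Mul(22, Pow(Add(3, Add(6, Mul(-1, -2))), Rational(1, 2))), 33326) = Add(Mul(22, Pow(Add(3, Add(6, 2)), Rational(1, 2))), 33326) = Add(Mul(22, Pow(Add(3, 8), Rational(1, 2))), 33326) = Add(Mul(22, Pow(11, Rational(1, 2))), 33326) = Add(33326, Mul(22, Pow(11, Rational(1, 2))))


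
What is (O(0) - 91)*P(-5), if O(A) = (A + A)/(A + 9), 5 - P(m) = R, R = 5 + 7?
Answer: 637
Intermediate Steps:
R = 12
P(m) = -7 (P(m) = 5 - 1*12 = 5 - 12 = -7)
O(A) = 2*A/(9 + A) (O(A) = (2*A)/(9 + A) = 2*A/(9 + A))
(O(0) - 91)*P(-5) = (2*0/(9 + 0) - 91)*(-7) = (2*0/9 - 91)*(-7) = (2*0*(1/9) - 91)*(-7) = (0 - 91)*(-7) = -91*(-7) = 637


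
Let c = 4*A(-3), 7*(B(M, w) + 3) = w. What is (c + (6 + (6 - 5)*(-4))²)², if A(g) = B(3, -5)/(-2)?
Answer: 6400/49 ≈ 130.61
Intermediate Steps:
B(M, w) = -3 + w/7
A(g) = 13/7 (A(g) = (-3 + (⅐)*(-5))/(-2) = (-3 - 5/7)*(-½) = -26/7*(-½) = 13/7)
c = 52/7 (c = 4*(13/7) = 52/7 ≈ 7.4286)
(c + (6 + (6 - 5)*(-4))²)² = (52/7 + (6 + (6 - 5)*(-4))²)² = (52/7 + (6 + 1*(-4))²)² = (52/7 + (6 - 4)²)² = (52/7 + 2²)² = (52/7 + 4)² = (80/7)² = 6400/49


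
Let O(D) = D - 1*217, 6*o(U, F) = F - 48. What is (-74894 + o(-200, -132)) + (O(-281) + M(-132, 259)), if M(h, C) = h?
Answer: -75554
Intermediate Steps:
o(U, F) = -8 + F/6 (o(U, F) = (F - 48)/6 = (-48 + F)/6 = -8 + F/6)
O(D) = -217 + D (O(D) = D - 217 = -217 + D)
(-74894 + o(-200, -132)) + (O(-281) + M(-132, 259)) = (-74894 + (-8 + (⅙)*(-132))) + ((-217 - 281) - 132) = (-74894 + (-8 - 22)) + (-498 - 132) = (-74894 - 30) - 630 = -74924 - 630 = -75554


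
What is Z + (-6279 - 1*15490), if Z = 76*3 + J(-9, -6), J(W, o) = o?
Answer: -21547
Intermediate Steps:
Z = 222 (Z = 76*3 - 6 = 228 - 6 = 222)
Z + (-6279 - 1*15490) = 222 + (-6279 - 1*15490) = 222 + (-6279 - 15490) = 222 - 21769 = -21547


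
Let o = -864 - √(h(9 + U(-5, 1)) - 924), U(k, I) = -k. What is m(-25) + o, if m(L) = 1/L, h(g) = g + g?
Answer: -21601/25 - 8*I*√14 ≈ -864.04 - 29.933*I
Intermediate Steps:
h(g) = 2*g
o = -864 - 8*I*√14 (o = -864 - √(2*(9 - 1*(-5)) - 924) = -864 - √(2*(9 + 5) - 924) = -864 - √(2*14 - 924) = -864 - √(28 - 924) = -864 - √(-896) = -864 - 8*I*√14 ≈ -864.0 - 29.933*I)
m(-25) + o = 1/(-25) + (-864 - 8*I*√14) = -1/25 + (-864 - 8*I*√14) = -21601/25 - 8*I*√14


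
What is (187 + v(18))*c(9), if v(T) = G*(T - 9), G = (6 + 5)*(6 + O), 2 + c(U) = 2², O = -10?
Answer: -418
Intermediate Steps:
c(U) = 2 (c(U) = -2 + 2² = -2 + 4 = 2)
G = -44 (G = (6 + 5)*(6 - 10) = 11*(-4) = -44)
v(T) = 396 - 44*T (v(T) = -44*(T - 9) = -44*(-9 + T) = 396 - 44*T)
(187 + v(18))*c(9) = (187 + (396 - 44*18))*2 = (187 + (396 - 792))*2 = (187 - 396)*2 = -209*2 = -418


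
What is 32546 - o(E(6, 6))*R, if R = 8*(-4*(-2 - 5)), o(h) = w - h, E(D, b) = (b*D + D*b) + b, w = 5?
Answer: 48898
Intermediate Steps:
E(D, b) = b + 2*D*b (E(D, b) = (D*b + D*b) + b = 2*D*b + b = b + 2*D*b)
o(h) = 5 - h
R = 224 (R = 8*(-4*(-7)) = 8*28 = 224)
32546 - o(E(6, 6))*R = 32546 - (5 - 6*(1 + 2*6))*224 = 32546 - (5 - 6*(1 + 12))*224 = 32546 - (5 - 6*13)*224 = 32546 - (5 - 1*78)*224 = 32546 - (5 - 78)*224 = 32546 - (-73)*224 = 32546 - 1*(-16352) = 32546 + 16352 = 48898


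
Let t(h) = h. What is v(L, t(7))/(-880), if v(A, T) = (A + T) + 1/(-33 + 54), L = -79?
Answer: 1511/18480 ≈ 0.081764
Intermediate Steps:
v(A, T) = 1/21 + A + T (v(A, T) = (A + T) + 1/21 = 1/21 + A + T)
v(L, t(7))/(-880) = (1/21 - 79 + 7)/(-880) = -1511/21*(-1/880) = 1511/18480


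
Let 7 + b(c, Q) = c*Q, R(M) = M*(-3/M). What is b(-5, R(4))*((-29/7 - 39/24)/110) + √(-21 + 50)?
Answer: -323/770 + √29 ≈ 4.9657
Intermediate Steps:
R(M) = -3
b(c, Q) = -7 + Q*c (b(c, Q) = -7 + c*Q = -7 + Q*c)
b(-5, R(4))*((-29/7 - 39/24)/110) + √(-21 + 50) = (-7 - 3*(-5))*((-29/7 - 39/24)/110) + √(-21 + 50) = (-7 + 15)*((-29*⅐ - 39*1/24)*(1/110)) + √29 = 8*((-29/7 - 13/8)*(1/110)) + √29 = 8*(-323/56*1/110) + √29 = 8*(-323/6160) + √29 = -323/770 + √29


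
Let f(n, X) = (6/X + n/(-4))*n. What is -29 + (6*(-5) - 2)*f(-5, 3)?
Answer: 491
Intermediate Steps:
f(n, X) = n*(6/X - n/4) (f(n, X) = (6/X + n*(-¼))*n = (6/X - n/4)*n = n*(6/X - n/4))
-29 + (6*(-5) - 2)*f(-5, 3) = -29 + (6*(-5) - 2)*((¼)*(-5)*(24 - 1*3*(-5))/3) = -29 + (-30 - 2)*((¼)*(-5)*(⅓)*(24 + 15)) = -29 - 8*(-5)*39/3 = -29 - 32*(-65/4) = -29 + 520 = 491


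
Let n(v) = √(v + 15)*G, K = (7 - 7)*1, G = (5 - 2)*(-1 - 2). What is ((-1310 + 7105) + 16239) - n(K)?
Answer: 22034 + 9*√15 ≈ 22069.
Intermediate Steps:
G = -9 (G = 3*(-3) = -9)
K = 0 (K = 0*1 = 0)
n(v) = -9*√(15 + v) (n(v) = √(v + 15)*(-9) = √(15 + v)*(-9) = -9*√(15 + v))
((-1310 + 7105) + 16239) - n(K) = ((-1310 + 7105) + 16239) - (-9)*√(15 + 0) = (5795 + 16239) - (-9)*√15 = 22034 + 9*√15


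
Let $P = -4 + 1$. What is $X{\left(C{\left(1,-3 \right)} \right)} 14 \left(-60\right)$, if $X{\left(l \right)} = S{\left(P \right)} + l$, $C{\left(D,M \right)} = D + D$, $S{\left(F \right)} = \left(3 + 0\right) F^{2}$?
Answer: $-24360$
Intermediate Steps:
$P = -3$
$S{\left(F \right)} = 3 F^{2}$
$C{\left(D,M \right)} = 2 D$
$X{\left(l \right)} = 27 + l$ ($X{\left(l \right)} = 3 \left(-3\right)^{2} + l = 3 \cdot 9 + l = 27 + l$)
$X{\left(C{\left(1,-3 \right)} \right)} 14 \left(-60\right) = \left(27 + 2 \cdot 1\right) 14 \left(-60\right) = \left(27 + 2\right) 14 \left(-60\right) = 29 \cdot 14 \left(-60\right) = 406 \left(-60\right) = -24360$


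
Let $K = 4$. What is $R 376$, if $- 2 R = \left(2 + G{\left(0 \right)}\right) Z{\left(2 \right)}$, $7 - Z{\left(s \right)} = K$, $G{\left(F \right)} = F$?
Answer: $-1128$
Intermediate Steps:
$Z{\left(s \right)} = 3$ ($Z{\left(s \right)} = 7 - 4 = 3$)
$R = -3$ ($R = - \frac{\left(2 + 0\right) 3}{2} = - \frac{2 \cdot 3}{2} = \left(- \frac{1}{2}\right) 6 = -3$)
$R 376 = \left(-3\right) 376 = -1128$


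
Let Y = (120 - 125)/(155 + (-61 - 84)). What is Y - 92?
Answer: -185/2 ≈ -92.500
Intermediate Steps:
Y = -½ (Y = -5/(155 - 145) = -5/10 = -5*⅒ = -½ ≈ -0.50000)
Y - 92 = -½ - 92 = -185/2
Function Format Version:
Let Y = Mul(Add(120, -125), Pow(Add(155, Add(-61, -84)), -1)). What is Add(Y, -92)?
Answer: Rational(-185, 2) ≈ -92.500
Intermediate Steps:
Y = Rational(-1, 2) (Y = Mul(-5, Pow(Add(155, -145), -1)) = Mul(-5, Pow(10, -1)) = Mul(-5, Rational(1, 10)) = Rational(-1, 2) ≈ -0.50000)
Add(Y, -92) = Add(Rational(-1, 2), -92) = Rational(-185, 2)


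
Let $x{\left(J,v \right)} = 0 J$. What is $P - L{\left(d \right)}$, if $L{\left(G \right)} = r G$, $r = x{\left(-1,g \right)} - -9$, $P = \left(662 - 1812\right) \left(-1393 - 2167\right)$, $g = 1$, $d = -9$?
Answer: $4094081$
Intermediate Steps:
$x{\left(J,v \right)} = 0$
$P = 4094000$ ($P = \left(-1150\right) \left(-3560\right) = 4094000$)
$r = 9$ ($r = 0 - -9 = 0 + 9 = 9$)
$L{\left(G \right)} = 9 G$
$P - L{\left(d \right)} = 4094000 - 9 \left(-9\right) = 4094000 - -81 = 4094000 + 81 = 4094081$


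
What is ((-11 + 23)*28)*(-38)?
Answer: -12768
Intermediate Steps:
((-11 + 23)*28)*(-38) = (12*28)*(-38) = 336*(-38) = -12768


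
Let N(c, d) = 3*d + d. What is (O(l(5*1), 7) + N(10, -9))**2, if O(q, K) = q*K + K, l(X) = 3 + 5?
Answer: 729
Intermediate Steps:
l(X) = 8
N(c, d) = 4*d
O(q, K) = K + K*q (O(q, K) = K*q + K = K + K*q)
(O(l(5*1), 7) + N(10, -9))**2 = (7*(1 + 8) + 4*(-9))**2 = (7*9 - 36)**2 = (63 - 36)**2 = 27**2 = 729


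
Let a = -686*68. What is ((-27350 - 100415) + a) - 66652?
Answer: -241065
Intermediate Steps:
a = -46648
((-27350 - 100415) + a) - 66652 = ((-27350 - 100415) - 46648) - 66652 = (-127765 - 46648) - 66652 = -174413 - 66652 = -241065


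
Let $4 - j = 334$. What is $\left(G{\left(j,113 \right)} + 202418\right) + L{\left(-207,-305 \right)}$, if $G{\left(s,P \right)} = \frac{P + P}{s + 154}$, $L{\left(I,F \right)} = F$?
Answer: $\frac{17785831}{88} \approx 2.0211 \cdot 10^{5}$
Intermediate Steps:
$j = -330$ ($j = 4 - 334 = -330$)
$G{\left(s,P \right)} = \frac{2 P}{154 + s}$
$\left(G{\left(j,113 \right)} + 202418\right) + L{\left(-207,-305 \right)} = \left(2 \cdot 113 \frac{1}{154 - 330} + 202418\right) - 305 = \left(2 \cdot 113 \frac{1}{-176} + 202418\right) - 305 = \left(2 \cdot 113 \left(- \frac{1}{176}\right) + 202418\right) - 305 = \left(- \frac{113}{88} + 202418\right) - 305 = \frac{17812671}{88} - 305 = \frac{17785831}{88}$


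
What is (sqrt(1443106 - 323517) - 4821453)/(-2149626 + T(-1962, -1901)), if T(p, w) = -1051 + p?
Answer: 4821453/2152639 - sqrt(1119589)/2152639 ≈ 2.2393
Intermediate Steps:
(sqrt(1443106 - 323517) - 4821453)/(-2149626 + T(-1962, -1901)) = (sqrt(1443106 - 323517) - 4821453)/(-2149626 + (-1051 - 1962)) = (sqrt(1119589) - 4821453)/(-2149626 - 3013) = (-4821453 + sqrt(1119589))/(-2152639) = (-4821453 + sqrt(1119589))*(-1/2152639) = 4821453/2152639 - sqrt(1119589)/2152639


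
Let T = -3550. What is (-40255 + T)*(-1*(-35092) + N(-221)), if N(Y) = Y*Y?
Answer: -3676685065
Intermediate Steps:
N(Y) = Y²
(-40255 + T)*(-1*(-35092) + N(-221)) = (-40255 - 3550)*(-1*(-35092) + (-221)²) = -43805*(35092 + 48841) = -43805*83933 = -3676685065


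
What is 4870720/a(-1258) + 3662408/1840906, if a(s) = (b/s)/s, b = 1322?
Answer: 3547529932424782964/608419433 ≈ 5.8307e+9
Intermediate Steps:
a(s) = 1322/s² (a(s) = (1322/s)/s = 1322/s²)
4870720/a(-1258) + 3662408/1840906 = 4870720/((1322/(-1258)²)) + 3662408/1840906 = 4870720/((1322*(1/1582564))) + 3662408*(1/1840906) = 4870720/(661/791282) + 1831204/920453 = 4870720*(791282/661) + 1831204/920453 = 3854113063040/661 + 1831204/920453 = 3547529932424782964/608419433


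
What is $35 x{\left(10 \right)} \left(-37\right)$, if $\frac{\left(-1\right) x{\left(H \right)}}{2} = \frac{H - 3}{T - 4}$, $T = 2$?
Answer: $-9065$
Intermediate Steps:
$x{\left(H \right)} = -3 + H$ ($x{\left(H \right)} = - 2 \frac{H - 3}{2 - 4} = - 2 \frac{-3 + H}{-2} = - 2 \left(-3 + H\right) \left(- \frac{1}{2}\right) = - 2 \left(\frac{3}{2} - \frac{H}{2}\right) = -3 + H$)
$35 x{\left(10 \right)} \left(-37\right) = 35 \left(-3 + 10\right) \left(-37\right) = 35 \cdot 7 \left(-37\right) = 245 \left(-37\right) = -9065$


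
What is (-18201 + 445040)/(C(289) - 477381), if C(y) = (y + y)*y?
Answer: -426839/310339 ≈ -1.3754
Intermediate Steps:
C(y) = 2*y² (C(y) = (2*y)*y = 2*y²)
(-18201 + 445040)/(C(289) - 477381) = (-18201 + 445040)/(2*289² - 477381) = 426839/(2*83521 - 477381) = 426839/(167042 - 477381) = 426839/(-310339) = 426839*(-1/310339) = -426839/310339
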